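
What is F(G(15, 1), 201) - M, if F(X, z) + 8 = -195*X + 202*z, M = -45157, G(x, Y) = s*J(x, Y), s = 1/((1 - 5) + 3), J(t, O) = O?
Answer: 85946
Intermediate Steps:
s = -1 (s = 1/(-4 + 3) = 1/(-1) = -1)
G(x, Y) = -Y
F(X, z) = -8 - 195*X + 202*z (F(X, z) = -8 + (-195*X + 202*z) = -8 - 195*X + 202*z)
F(G(15, 1), 201) - M = (-8 - (-195) + 202*201) - 1*(-45157) = (-8 - 195*(-1) + 40602) + 45157 = (-8 + 195 + 40602) + 45157 = 40789 + 45157 = 85946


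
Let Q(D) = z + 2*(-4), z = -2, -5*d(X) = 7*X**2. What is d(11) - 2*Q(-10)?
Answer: -747/5 ≈ -149.40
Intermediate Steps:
d(X) = -7*X**2/5
Q(D) = -10 (Q(D) = -2 + 2*(-4) = -2 - 8 = -10)
d(11) - 2*Q(-10) = -7/5*11**2 - 2*(-10) = -7/5*121 + 20 = -847/5 + 20 = -747/5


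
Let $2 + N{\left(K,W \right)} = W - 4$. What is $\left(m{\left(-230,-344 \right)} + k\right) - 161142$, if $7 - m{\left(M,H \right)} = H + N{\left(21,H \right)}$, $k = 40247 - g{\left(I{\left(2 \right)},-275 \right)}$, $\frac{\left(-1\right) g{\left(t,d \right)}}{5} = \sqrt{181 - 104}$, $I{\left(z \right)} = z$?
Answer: $-120194 + 5 \sqrt{77} \approx -1.2015 \cdot 10^{5}$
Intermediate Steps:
$g{\left(t,d \right)} = - 5 \sqrt{77}$ ($g{\left(t,d \right)} = - 5 \sqrt{181 - 104} = - 5 \sqrt{77}$)
$N{\left(K,W \right)} = -6 + W$ ($N{\left(K,W \right)} = -2 + \left(W - 4\right) = -2 + \left(-4 + W\right) = -6 + W$)
$k = 40247 + 5 \sqrt{77}$ ($k = 40247 - - 5 \sqrt{77} = 40247 + 5 \sqrt{77} \approx 40291.0$)
$m{\left(M,H \right)} = 13 - 2 H$ ($m{\left(M,H \right)} = 7 - \left(H + \left(-6 + H\right)\right) = 7 - \left(-6 + 2 H\right) = 13 - 2 H$)
$\left(m{\left(-230,-344 \right)} + k\right) - 161142 = \left(\left(13 - -688\right) + \left(40247 + 5 \sqrt{77}\right)\right) - 161142 = \left(\left(13 + 688\right) + \left(40247 + 5 \sqrt{77}\right)\right) - 161142 = \left(701 + \left(40247 + 5 \sqrt{77}\right)\right) - 161142 = \left(40948 + 5 \sqrt{77}\right) - 161142 = -120194 + 5 \sqrt{77}$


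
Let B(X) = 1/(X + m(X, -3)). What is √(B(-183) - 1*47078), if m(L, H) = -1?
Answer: I*√398468238/92 ≈ 216.97*I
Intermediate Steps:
B(X) = 1/(-1 + X) (B(X) = 1/(X - 1) = 1/(-1 + X))
√(B(-183) - 1*47078) = √(1/(-1 - 183) - 1*47078) = √(1/(-184) - 47078) = √(-1/184 - 47078) = √(-8662353/184) = I*√398468238/92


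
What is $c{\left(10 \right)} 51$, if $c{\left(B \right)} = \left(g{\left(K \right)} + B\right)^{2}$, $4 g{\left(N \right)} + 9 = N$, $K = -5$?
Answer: $\frac{8619}{4} \approx 2154.8$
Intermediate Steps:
$g{\left(N \right)} = - \frac{9}{4} + \frac{N}{4}$
$c{\left(B \right)} = \left(- \frac{7}{2} + B\right)^{2}$ ($c{\left(B \right)} = \left(\left(- \frac{9}{4} + \frac{1}{4} \left(-5\right)\right) + B\right)^{2} = \left(\left(- \frac{9}{4} - \frac{5}{4}\right) + B\right)^{2} = \left(- \frac{7}{2} + B\right)^{2}$)
$c{\left(10 \right)} 51 = \frac{\left(-7 + 2 \cdot 10\right)^{2}}{4} \cdot 51 = \frac{\left(-7 + 20\right)^{2}}{4} \cdot 51 = \frac{13^{2}}{4} \cdot 51 = \frac{1}{4} \cdot 169 \cdot 51 = \frac{169}{4} \cdot 51 = \frac{8619}{4}$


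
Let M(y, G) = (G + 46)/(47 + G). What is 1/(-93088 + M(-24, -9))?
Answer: -38/3537307 ≈ -1.0743e-5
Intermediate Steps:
M(y, G) = (46 + G)/(47 + G)
1/(-93088 + M(-24, -9)) = 1/(-93088 + (46 - 9)/(47 - 9)) = 1/(-93088 + 37/38) = 1/(-3537307/38) = -38/3537307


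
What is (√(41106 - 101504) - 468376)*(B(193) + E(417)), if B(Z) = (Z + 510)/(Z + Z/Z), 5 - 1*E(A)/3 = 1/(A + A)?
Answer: -117588136680/13483 + 251055*I*√60398/13483 ≈ -8.7212e+6 + 4576.1*I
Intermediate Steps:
E(A) = 15 - 3/(2*A) (E(A) = 15 - 3/(A + A) = 15 - 3*1/(2*A) = 15 - 3/(2*A))
B(Z) = (510 + Z)/(1 + Z) (B(Z) = (510 + Z)/(Z + 1) = (510 + Z)/(1 + Z))
(√(41106 - 101504) - 468376)*(B(193) + E(417)) = (√(41106 - 101504) - 468376)*((510 + 193)/(1 + 193) + (15 - 3/2/417)) = (√(-60398) - 468376)*(703/194 + (15 - 3/2*1/417)) = (I*√60398 - 468376)*((1/194)*703 + (15 - 1/278)) = (-468376 + I*√60398)*(703/194 + 4169/278) = (-468376 + I*√60398)*(251055/13483) = -117588136680/13483 + 251055*I*√60398/13483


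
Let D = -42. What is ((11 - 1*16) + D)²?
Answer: 2209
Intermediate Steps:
((11 - 1*16) + D)² = ((11 - 1*16) - 42)² = ((11 - 16) - 42)² = (-5 - 42)² = (-47)² = 2209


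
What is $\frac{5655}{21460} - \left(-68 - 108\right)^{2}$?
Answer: $- \frac{4584409}{148} \approx -30976.0$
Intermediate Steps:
$\frac{5655}{21460} - \left(-68 - 108\right)^{2} = 5655 \cdot \frac{1}{21460} - \left(-176\right)^{2} = \frac{39}{148} - 30976 = - \frac{4584409}{148}$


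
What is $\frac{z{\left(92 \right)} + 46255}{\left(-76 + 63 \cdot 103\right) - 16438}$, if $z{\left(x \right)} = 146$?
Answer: $- \frac{46401}{10025} \approx -4.6285$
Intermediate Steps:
$\frac{z{\left(92 \right)} + 46255}{\left(-76 + 63 \cdot 103\right) - 16438} = \frac{146 + 46255}{\left(-76 + 63 \cdot 103\right) - 16438} = \frac{46401}{\left(-76 + 6489\right) - 16438} = \frac{46401}{6413 - 16438} = \frac{46401}{-10025} = 46401 \left(- \frac{1}{10025}\right) = - \frac{46401}{10025}$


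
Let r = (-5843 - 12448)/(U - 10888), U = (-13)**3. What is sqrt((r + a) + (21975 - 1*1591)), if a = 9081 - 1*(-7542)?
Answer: sqrt(6336475183310)/13085 ≈ 192.38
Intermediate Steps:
U = -2197
a = 16623 (a = 9081 + 7542 = 16623)
r = 18291/13085 (r = (-5843 - 12448)/(-2197 - 10888) = -18291/(-13085) = -18291*(-1/13085) = 18291/13085 ≈ 1.3979)
sqrt((r + a) + (21975 - 1*1591)) = sqrt((18291/13085 + 16623) + (21975 - 1*1591)) = sqrt(217530246/13085 + (21975 - 1591)) = sqrt(217530246/13085 + 20384) = sqrt(484254886/13085) = sqrt(6336475183310)/13085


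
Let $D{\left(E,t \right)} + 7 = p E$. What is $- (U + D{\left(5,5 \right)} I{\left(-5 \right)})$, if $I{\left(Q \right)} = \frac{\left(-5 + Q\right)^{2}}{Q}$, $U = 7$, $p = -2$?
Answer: $-347$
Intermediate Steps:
$D{\left(E,t \right)} = -7 - 2 E$
$I{\left(Q \right)} = \frac{\left(-5 + Q\right)^{2}}{Q}$
$- (U + D{\left(5,5 \right)} I{\left(-5 \right)}) = - (7 + \left(-7 - 10\right) \frac{\left(-5 - 5\right)^{2}}{-5}) = - (7 + \left(-7 - 10\right) \left(- \frac{\left(-10\right)^{2}}{5}\right)) = - (7 - 17 \left(\left(- \frac{1}{5}\right) 100\right)) = - (7 - -340) = - (7 + 340) = \left(-1\right) 347 = -347$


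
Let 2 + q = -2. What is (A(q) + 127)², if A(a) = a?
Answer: 15129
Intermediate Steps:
q = -4 (q = -2 - 2 = -4)
(A(q) + 127)² = (-4 + 127)² = 123² = 15129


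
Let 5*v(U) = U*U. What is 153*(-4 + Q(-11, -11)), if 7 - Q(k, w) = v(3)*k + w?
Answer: 25857/5 ≈ 5171.4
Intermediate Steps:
v(U) = U**2/5 (v(U) = (U*U)/5 = U**2/5)
Q(k, w) = 7 - w - 9*k/5 (Q(k, w) = 7 - (((1/5)*3**2)*k + w) = 7 - (((1/5)*9)*k + w) = 7 - (9*k/5 + w) = 7 - (w + 9*k/5) = 7 + (-w - 9*k/5) = 7 - w - 9*k/5)
153*(-4 + Q(-11, -11)) = 153*(-4 + (7 - 1*(-11) - 9/5*(-11))) = 153*(-4 + (7 + 11 + 99/5)) = 153*(-4 + 189/5) = 153*(169/5) = 25857/5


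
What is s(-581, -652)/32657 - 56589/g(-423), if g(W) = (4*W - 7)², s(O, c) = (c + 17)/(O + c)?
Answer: -2276784266074/116232109680681 ≈ -0.019588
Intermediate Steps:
s(O, c) = (17 + c)/(O + c)
g(W) = (-7 + 4*W)²
s(-581, -652)/32657 - 56589/g(-423) = ((17 - 652)/(-581 - 652))/32657 - 56589/(-7 + 4*(-423))² = (-635/(-1233))*(1/32657) - 56589/(-7 - 1692)² = -1/1233*(-635)*(1/32657) - 56589/((-1699)²) = (635/1233)*(1/32657) - 56589/2886601 = 635/40266081 - 56589*1/2886601 = 635/40266081 - 56589/2886601 = -2276784266074/116232109680681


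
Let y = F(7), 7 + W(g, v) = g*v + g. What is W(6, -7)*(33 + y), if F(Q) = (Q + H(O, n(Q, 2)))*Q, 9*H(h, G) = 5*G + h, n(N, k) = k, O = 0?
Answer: -34744/9 ≈ -3860.4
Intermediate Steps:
H(h, G) = h/9 + 5*G/9 (H(h, G) = (5*G + h)/9 = (h + 5*G)/9 = h/9 + 5*G/9)
F(Q) = Q*(10/9 + Q) (F(Q) = (Q + ((⅑)*0 + (5/9)*2))*Q = (Q + (0 + 10/9))*Q = (Q + 10/9)*Q = (10/9 + Q)*Q = Q*(10/9 + Q))
W(g, v) = -7 + g + g*v (W(g, v) = -7 + (g*v + g) = -7 + (g + g*v) = -7 + g + g*v)
y = 511/9 (y = (⅑)*7*(10 + 9*7) = (⅑)*7*(10 + 63) = (⅑)*7*73 = 511/9 ≈ 56.778)
W(6, -7)*(33 + y) = (-7 + 6 + 6*(-7))*(33 + 511/9) = (-7 + 6 - 42)*(808/9) = -43*808/9 = -34744/9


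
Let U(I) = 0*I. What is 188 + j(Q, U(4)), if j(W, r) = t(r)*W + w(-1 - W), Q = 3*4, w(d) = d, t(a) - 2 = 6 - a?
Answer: 271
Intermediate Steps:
t(a) = 8 - a (t(a) = 2 + (6 - a) = 8 - a)
U(I) = 0
Q = 12
j(W, r) = -1 - W + W*(8 - r) (j(W, r) = (8 - r)*W + (-1 - W) = W*(8 - r) + (-1 - W) = -1 - W + W*(8 - r))
188 + j(Q, U(4)) = 188 + (-1 + 7*12 - 1*12*0) = 188 + (-1 + 84 + 0) = 188 + 83 = 271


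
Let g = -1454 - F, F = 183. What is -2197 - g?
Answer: -560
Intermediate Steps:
g = -1637 (g = -1454 - 1*183 = -1454 - 183 = -1637)
-2197 - g = -2197 - 1*(-1637) = -2197 + 1637 = -560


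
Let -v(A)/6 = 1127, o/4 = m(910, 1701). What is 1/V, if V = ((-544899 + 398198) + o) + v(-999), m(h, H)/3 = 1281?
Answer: -1/138091 ≈ -7.2416e-6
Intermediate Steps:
m(h, H) = 3843 (m(h, H) = 3*1281 = 3843)
o = 15372 (o = 4*3843 = 15372)
v(A) = -6762 (v(A) = -6*1127 = -6762)
V = -138091 (V = ((-544899 + 398198) + 15372) - 6762 = (-146701 + 15372) - 6762 = -131329 - 6762 = -138091)
1/V = 1/(-138091) = -1/138091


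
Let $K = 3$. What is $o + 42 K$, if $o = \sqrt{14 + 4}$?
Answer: $126 + 3 \sqrt{2} \approx 130.24$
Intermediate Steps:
$o = 3 \sqrt{2}$ ($o = \sqrt{18} = 3 \sqrt{2} \approx 4.2426$)
$o + 42 K = 3 \sqrt{2} + 42 \cdot 3 = 3 \sqrt{2} + 126 = 126 + 3 \sqrt{2}$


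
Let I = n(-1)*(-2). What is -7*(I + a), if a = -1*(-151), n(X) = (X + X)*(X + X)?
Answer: -1001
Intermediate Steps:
n(X) = 4*X**2 (n(X) = (2*X)*(2*X) = 4*X**2)
a = 151
I = -8 (I = (4*(-1)**2)*(-2) = (4*1)*(-2) = 4*(-2) = -8)
-7*(I + a) = -7*(-8 + 151) = -7*143 = -1001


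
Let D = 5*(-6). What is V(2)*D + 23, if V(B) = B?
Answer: -37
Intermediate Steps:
D = -30
V(2)*D + 23 = 2*(-30) + 23 = -60 + 23 = -37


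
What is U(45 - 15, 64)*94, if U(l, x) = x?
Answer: 6016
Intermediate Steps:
U(45 - 15, 64)*94 = 64*94 = 6016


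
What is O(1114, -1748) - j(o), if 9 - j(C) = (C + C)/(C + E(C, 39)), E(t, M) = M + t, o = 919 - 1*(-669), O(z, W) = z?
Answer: 3555751/3215 ≈ 1106.0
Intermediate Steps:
o = 1588 (o = 919 + 669 = 1588)
j(C) = 9 - 2*C/(39 + 2*C) (j(C) = 9 - (C + C)/(C + (39 + C)) = 9 - 2*C/(39 + 2*C))
O(1114, -1748) - j(o) = 1114 - (351 + 16*1588)/(39 + 2*1588) = 1114 - (351 + 25408)/(39 + 3176) = 1114 - 25759/3215 = 3555751/3215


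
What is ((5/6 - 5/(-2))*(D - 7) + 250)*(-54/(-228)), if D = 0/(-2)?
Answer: 1020/19 ≈ 53.684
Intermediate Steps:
D = 0 (D = 0*(-½) = 0)
((5/6 - 5/(-2))*(D - 7) + 250)*(-54/(-228)) = ((5/6 - 5/(-2))*(0 - 7) + 250)*(-54/(-228)) = ((5*(⅙) - 5*(-½))*(-7) + 250)*(-54*(-1/228)) = ((⅚ + 5/2)*(-7) + 250)*(9/38) = ((10/3)*(-7) + 250)*(9/38) = (-70/3 + 250)*(9/38) = (680/3)*(9/38) = 1020/19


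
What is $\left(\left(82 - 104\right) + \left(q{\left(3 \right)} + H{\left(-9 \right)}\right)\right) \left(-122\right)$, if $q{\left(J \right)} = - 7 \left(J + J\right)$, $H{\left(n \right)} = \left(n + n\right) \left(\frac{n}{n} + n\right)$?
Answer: $-9760$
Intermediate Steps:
$H{\left(n \right)} = 2 n \left(1 + n\right)$
$q{\left(J \right)} = - 14 J$ ($q{\left(J \right)} = - 7 \cdot 2 J = - 14 J$)
$\left(\left(82 - 104\right) + \left(q{\left(3 \right)} + H{\left(-9 \right)}\right)\right) \left(-122\right) = \left(\left(82 - 104\right) - \left(42 + 18 \left(1 - 9\right)\right)\right) \left(-122\right) = \left(-22 - \left(42 + 18 \left(-8\right)\right)\right) \left(-122\right) = \left(-22 + \left(-42 + 144\right)\right) \left(-122\right) = \left(-22 + 102\right) \left(-122\right) = 80 \left(-122\right) = -9760$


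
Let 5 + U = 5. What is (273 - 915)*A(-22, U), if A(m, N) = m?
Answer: 14124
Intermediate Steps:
U = 0 (U = -5 + 5 = 0)
(273 - 915)*A(-22, U) = (273 - 915)*(-22) = -642*(-22) = 14124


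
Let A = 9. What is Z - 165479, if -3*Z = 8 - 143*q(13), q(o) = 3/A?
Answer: -1489192/9 ≈ -1.6547e+5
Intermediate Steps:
q(o) = ⅓ (q(o) = 3/9 = 3*(⅑) = ⅓)
Z = 119/9 (Z = -(8 - 143*⅓)/3 = -(8 - 143/3)/3 = -⅓*(-119/3) = 119/9 ≈ 13.222)
Z - 165479 = 119/9 - 165479 = -1489192/9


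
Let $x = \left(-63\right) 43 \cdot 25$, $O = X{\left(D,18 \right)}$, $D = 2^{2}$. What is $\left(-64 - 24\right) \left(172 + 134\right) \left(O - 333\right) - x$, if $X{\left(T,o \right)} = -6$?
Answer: $9196317$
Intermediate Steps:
$D = 4$
$O = -6$
$x = -67725$ ($x = \left(-2709\right) 25 = -67725$)
$\left(-64 - 24\right) \left(172 + 134\right) \left(O - 333\right) - x = \left(-64 - 24\right) \left(172 + 134\right) \left(-6 - 333\right) - -67725 = \left(-88\right) 306 \left(-339\right) + 67725 = \left(-26928\right) \left(-339\right) + 67725 = 9128592 + 67725 = 9196317$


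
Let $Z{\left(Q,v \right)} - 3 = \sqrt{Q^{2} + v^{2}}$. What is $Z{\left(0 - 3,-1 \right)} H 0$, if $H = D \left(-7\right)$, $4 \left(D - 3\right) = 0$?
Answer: $0$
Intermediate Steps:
$D = 3$ ($D = 3 + \frac{1}{4} \cdot 0 = 3 + 0 = 3$)
$H = -21$ ($H = 3 \left(-7\right) = -21$)
$Z{\left(Q,v \right)} = 3 + \sqrt{Q^{2} + v^{2}}$
$Z{\left(0 - 3,-1 \right)} H 0 = \left(3 + \sqrt{\left(0 - 3\right)^{2} + \left(-1\right)^{2}}\right) \left(-21\right) 0 = \left(3 + \sqrt{\left(-3\right)^{2} + 1}\right) \left(-21\right) 0 = \left(3 + \sqrt{9 + 1}\right) \left(-21\right) 0 = \left(3 + \sqrt{10}\right) \left(-21\right) 0 = \left(-63 - 21 \sqrt{10}\right) 0 = 0$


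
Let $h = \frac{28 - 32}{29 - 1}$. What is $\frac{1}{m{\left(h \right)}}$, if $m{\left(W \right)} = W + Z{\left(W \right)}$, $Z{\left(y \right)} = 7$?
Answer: $\frac{7}{48} \approx 0.14583$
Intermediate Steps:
$h = - \frac{1}{7}$ ($h = - \frac{4}{28} = \left(-4\right) \frac{1}{28} = - \frac{1}{7} \approx -0.14286$)
$m{\left(W \right)} = 7 + W$ ($m{\left(W \right)} = W + 7 = 7 + W$)
$\frac{1}{m{\left(h \right)}} = \frac{1}{7 - \frac{1}{7}} = \frac{1}{\frac{48}{7}} = \frac{7}{48}$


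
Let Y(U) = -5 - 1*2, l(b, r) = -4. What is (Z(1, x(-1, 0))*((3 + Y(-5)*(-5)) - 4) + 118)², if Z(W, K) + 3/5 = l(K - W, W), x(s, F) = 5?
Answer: 36864/25 ≈ 1474.6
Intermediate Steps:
Y(U) = -7 (Y(U) = -5 - 2 = -7)
Z(W, K) = -23/5 (Z(W, K) = -⅗ - 4 = -23/5)
(Z(1, x(-1, 0))*((3 + Y(-5)*(-5)) - 4) + 118)² = (-23*((3 - 7*(-5)) - 4)/5 + 118)² = (-23*((3 + 35) - 4)/5 + 118)² = (-23*(38 - 4)/5 + 118)² = (-23/5*34 + 118)² = (-782/5 + 118)² = (-192/5)² = 36864/25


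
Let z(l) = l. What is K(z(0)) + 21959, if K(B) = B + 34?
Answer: 21993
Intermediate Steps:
K(B) = 34 + B
K(z(0)) + 21959 = (34 + 0) + 21959 = 34 + 21959 = 21993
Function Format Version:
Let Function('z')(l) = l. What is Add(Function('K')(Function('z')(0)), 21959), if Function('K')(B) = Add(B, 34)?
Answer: 21993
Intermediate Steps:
Function('K')(B) = Add(34, B)
Add(Function('K')(Function('z')(0)), 21959) = Add(Add(34, 0), 21959) = Add(34, 21959) = 21993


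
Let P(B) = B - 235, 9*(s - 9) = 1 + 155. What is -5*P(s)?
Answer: 3130/3 ≈ 1043.3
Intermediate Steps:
s = 79/3 (s = 9 + (1 + 155)/9 = 9 + (⅑)*156 = 9 + 52/3 = 79/3 ≈ 26.333)
P(B) = -235 + B
-5*P(s) = -5*(-235 + 79/3) = -5*(-626/3) = 3130/3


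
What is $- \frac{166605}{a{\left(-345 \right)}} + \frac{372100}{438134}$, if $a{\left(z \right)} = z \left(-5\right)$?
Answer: $- \frac{2411781419}{25192705} \approx -95.733$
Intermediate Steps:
$a{\left(z \right)} = - 5 z$
$- \frac{166605}{a{\left(-345 \right)}} + \frac{372100}{438134} = - \frac{166605}{\left(-5\right) \left(-345\right)} + \frac{372100}{438134} = - \frac{166605}{1725} + 372100 \cdot \frac{1}{438134} = \left(-166605\right) \frac{1}{1725} + \frac{186050}{219067} = - \frac{11107}{115} + \frac{186050}{219067} = - \frac{2411781419}{25192705}$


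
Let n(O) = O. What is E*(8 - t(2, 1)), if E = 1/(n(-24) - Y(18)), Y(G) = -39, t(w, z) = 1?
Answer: 7/15 ≈ 0.46667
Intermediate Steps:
E = 1/15 (E = 1/(-24 - 1*(-39)) = 1/(-24 + 39) = 1/15 ≈ 0.066667)
E*(8 - t(2, 1)) = (8 - 1*1)/15 = (8 - 1)/15 = (1/15)*7 = 7/15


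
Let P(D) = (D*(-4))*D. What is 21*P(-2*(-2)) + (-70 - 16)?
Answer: -1430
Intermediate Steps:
P(D) = -4*D² (P(D) = (-4*D)*D = -4*D²)
21*P(-2*(-2)) + (-70 - 16) = 21*(-4*(-2*(-2))²) + (-70 - 16) = 21*(-4*4²) - 86 = 21*(-4*16) - 86 = 21*(-64) - 86 = -1344 - 86 = -1430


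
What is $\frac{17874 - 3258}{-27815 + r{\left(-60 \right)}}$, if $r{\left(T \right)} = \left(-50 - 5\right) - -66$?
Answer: $- \frac{174}{331} \approx -0.52568$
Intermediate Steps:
$r{\left(T \right)} = 11$ ($r{\left(T \right)} = -55 + 66 = 11$)
$\frac{17874 - 3258}{-27815 + r{\left(-60 \right)}} = \frac{17874 - 3258}{-27815 + 11} = \frac{14616}{-27804} = 14616 \left(- \frac{1}{27804}\right) = - \frac{174}{331}$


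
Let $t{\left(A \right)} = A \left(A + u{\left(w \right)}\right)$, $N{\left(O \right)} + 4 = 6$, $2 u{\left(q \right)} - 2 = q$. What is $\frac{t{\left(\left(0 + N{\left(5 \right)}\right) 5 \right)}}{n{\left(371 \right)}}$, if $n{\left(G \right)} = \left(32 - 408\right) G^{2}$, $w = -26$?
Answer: $\frac{5}{12938254} \approx 3.8645 \cdot 10^{-7}$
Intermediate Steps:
$u{\left(q \right)} = 1 + \frac{q}{2}$
$N{\left(O \right)} = 2$ ($N{\left(O \right)} = -4 + 6 = 2$)
$n{\left(G \right)} = - 376 G^{2}$
$t{\left(A \right)} = A \left(-12 + A\right)$ ($t{\left(A \right)} = A \left(A + \left(1 + \frac{1}{2} \left(-26\right)\right)\right) = A \left(A + \left(1 - 13\right)\right) = A \left(A - 12\right) = A \left(-12 + A\right)$)
$\frac{t{\left(\left(0 + N{\left(5 \right)}\right) 5 \right)}}{n{\left(371 \right)}} = \frac{\left(0 + 2\right) 5 \left(-12 + \left(0 + 2\right) 5\right)}{\left(-376\right) 371^{2}} = \frac{2 \cdot 5 \left(-12 + 2 \cdot 5\right)}{\left(-376\right) 137641} = \frac{10 \left(-12 + 10\right)}{-51753016} = 10 \left(-2\right) \left(- \frac{1}{51753016}\right) = \left(-20\right) \left(- \frac{1}{51753016}\right) = \frac{5}{12938254}$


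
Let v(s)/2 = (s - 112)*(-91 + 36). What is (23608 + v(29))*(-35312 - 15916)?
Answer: -1677102264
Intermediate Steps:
v(s) = 12320 - 110*s (v(s) = 2*((s - 112)*(-91 + 36)) = 2*((-112 + s)*(-55)) = 2*(6160 - 55*s) = 12320 - 110*s)
(23608 + v(29))*(-35312 - 15916) = (23608 + (12320 - 110*29))*(-35312 - 15916) = (23608 + (12320 - 3190))*(-51228) = (23608 + 9130)*(-51228) = 32738*(-51228) = -1677102264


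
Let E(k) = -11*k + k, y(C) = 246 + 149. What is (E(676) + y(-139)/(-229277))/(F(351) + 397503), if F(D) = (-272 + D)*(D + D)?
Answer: -1549912915/103853539197 ≈ -0.014924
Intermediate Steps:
y(C) = 395
F(D) = 2*D*(-272 + D) (F(D) = (-272 + D)*(2*D) = 2*D*(-272 + D))
E(k) = -10*k
(E(676) + y(-139)/(-229277))/(F(351) + 397503) = (-10*676 + 395/(-229277))/(2*351*(-272 + 351) + 397503) = (-6760 + 395*(-1/229277))/(2*351*79 + 397503) = (-6760 - 395/229277)/(55458 + 397503) = -1549912915/229277/452961 = -1549912915/229277*1/452961 = -1549912915/103853539197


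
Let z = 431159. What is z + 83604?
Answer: 514763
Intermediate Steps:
z + 83604 = 431159 + 83604 = 514763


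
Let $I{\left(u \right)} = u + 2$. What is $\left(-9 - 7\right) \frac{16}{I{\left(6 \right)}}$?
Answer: $-32$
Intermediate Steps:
$I{\left(u \right)} = 2 + u$
$\left(-9 - 7\right) \frac{16}{I{\left(6 \right)}} = \left(-9 - 7\right) \frac{16}{2 + 6} = - 16 \cdot \frac{16}{8} = - 16 \cdot 16 \cdot \frac{1}{8} = \left(-16\right) 2 = -32$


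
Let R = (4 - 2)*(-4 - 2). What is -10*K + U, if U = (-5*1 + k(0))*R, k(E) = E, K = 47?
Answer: -410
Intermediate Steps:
R = -12 (R = 2*(-6) = -12)
U = 60 (U = (-5*1 + 0)*(-12) = (-5 + 0)*(-12) = -5*(-12) = 60)
-10*K + U = -10*47 + 60 = -470 + 60 = -410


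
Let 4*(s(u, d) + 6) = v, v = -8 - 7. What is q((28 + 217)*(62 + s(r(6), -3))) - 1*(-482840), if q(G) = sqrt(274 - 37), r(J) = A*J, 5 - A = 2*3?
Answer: 482840 + sqrt(237) ≈ 4.8286e+5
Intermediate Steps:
v = -15
A = -1 (A = 5 - 2*3 = 5 - 1*6 = 5 - 6 = -1)
r(J) = -J
s(u, d) = -39/4 (s(u, d) = -6 + (1/4)*(-15) = -6 - 15/4 = -39/4)
q(G) = sqrt(237)
q((28 + 217)*(62 + s(r(6), -3))) - 1*(-482840) = sqrt(237) - 1*(-482840) = sqrt(237) + 482840 = 482840 + sqrt(237)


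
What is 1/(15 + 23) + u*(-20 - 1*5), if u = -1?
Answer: 951/38 ≈ 25.026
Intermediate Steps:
1/(15 + 23) + u*(-20 - 1*5) = 1/(15 + 23) - (-20 - 1*5) = 1/38 - (-20 - 5) = 1/38 - 1*(-25) = 1/38 + 25 = 951/38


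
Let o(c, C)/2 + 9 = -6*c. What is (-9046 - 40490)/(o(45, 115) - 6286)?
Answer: 12384/1711 ≈ 7.2379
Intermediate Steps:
o(c, C) = -18 - 12*c (o(c, C) = -18 + 2*(-6*c) = -18 - 12*c)
(-9046 - 40490)/(o(45, 115) - 6286) = (-9046 - 40490)/((-18 - 12*45) - 6286) = -49536/((-18 - 540) - 6286) = -49536/(-558 - 6286) = -49536/(-6844) = -49536*(-1/6844) = 12384/1711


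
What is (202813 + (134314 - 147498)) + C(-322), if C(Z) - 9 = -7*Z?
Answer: 191892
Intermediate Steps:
C(Z) = 9 - 7*Z
(202813 + (134314 - 147498)) + C(-322) = (202813 + (134314 - 147498)) + (9 - 7*(-322)) = (202813 - 13184) + (9 + 2254) = 189629 + 2263 = 191892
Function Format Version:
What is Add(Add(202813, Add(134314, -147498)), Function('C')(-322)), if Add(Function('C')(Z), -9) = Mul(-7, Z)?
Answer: 191892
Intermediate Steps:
Function('C')(Z) = Add(9, Mul(-7, Z))
Add(Add(202813, Add(134314, -147498)), Function('C')(-322)) = Add(Add(202813, Add(134314, -147498)), Add(9, Mul(-7, -322))) = Add(Add(202813, -13184), Add(9, 2254)) = Add(189629, 2263) = 191892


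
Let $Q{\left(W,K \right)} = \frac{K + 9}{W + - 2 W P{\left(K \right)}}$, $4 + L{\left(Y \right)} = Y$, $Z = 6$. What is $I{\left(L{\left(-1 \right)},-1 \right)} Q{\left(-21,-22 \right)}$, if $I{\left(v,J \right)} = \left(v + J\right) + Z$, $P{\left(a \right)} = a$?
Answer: $0$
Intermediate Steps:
$L{\left(Y \right)} = -4 + Y$
$I{\left(v,J \right)} = 6 + J + v$ ($I{\left(v,J \right)} = \left(v + J\right) + 6 = \left(J + v\right) + 6 = 6 + J + v$)
$Q{\left(W,K \right)} = \frac{9 + K}{W - 2 K W}$ ($Q{\left(W,K \right)} = \frac{K + 9}{W + - 2 W K} = \frac{9 + K}{W - 2 K W}$)
$I{\left(L{\left(-1 \right)},-1 \right)} Q{\left(-21,-22 \right)} = \left(6 - 1 - 5\right) \frac{-9 - -22}{\left(-21\right) \left(-1 + 2 \left(-22\right)\right)} = \left(6 - 1 - 5\right) \left(- \frac{-9 + 22}{21 \left(-1 - 44\right)}\right) = 0 \left(\left(- \frac{1}{21}\right) \frac{1}{-45} \cdot 13\right) = 0 \left(\left(- \frac{1}{21}\right) \left(- \frac{1}{45}\right) 13\right) = 0 \cdot \frac{13}{945} = 0$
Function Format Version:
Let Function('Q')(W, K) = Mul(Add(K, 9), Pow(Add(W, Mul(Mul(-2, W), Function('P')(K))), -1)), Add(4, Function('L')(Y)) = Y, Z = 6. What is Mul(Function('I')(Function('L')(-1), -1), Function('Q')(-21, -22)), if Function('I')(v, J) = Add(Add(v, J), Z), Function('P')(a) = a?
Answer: 0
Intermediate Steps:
Function('L')(Y) = Add(-4, Y)
Function('I')(v, J) = Add(6, J, v) (Function('I')(v, J) = Add(Add(v, J), 6) = Add(Add(J, v), 6) = Add(6, J, v))
Function('Q')(W, K) = Mul(Pow(Add(W, Mul(-2, K, W)), -1), Add(9, K)) (Function('Q')(W, K) = Mul(Add(K, 9), Pow(Add(W, Mul(Mul(-2, W), K)), -1)) = Mul(Add(9, K), Pow(Add(W, Mul(-2, K, W)), -1)) = Mul(Pow(Add(W, Mul(-2, K, W)), -1), Add(9, K)))
Mul(Function('I')(Function('L')(-1), -1), Function('Q')(-21, -22)) = Mul(Add(6, -1, Add(-4, -1)), Mul(Pow(-21, -1), Pow(Add(-1, Mul(2, -22)), -1), Add(-9, Mul(-1, -22)))) = Mul(Add(6, -1, -5), Mul(Rational(-1, 21), Pow(Add(-1, -44), -1), Add(-9, 22))) = Mul(0, Mul(Rational(-1, 21), Pow(-45, -1), 13)) = Mul(0, Mul(Rational(-1, 21), Rational(-1, 45), 13)) = Mul(0, Rational(13, 945)) = 0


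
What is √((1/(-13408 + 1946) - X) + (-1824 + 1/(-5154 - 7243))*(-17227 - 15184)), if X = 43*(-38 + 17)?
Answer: 3*√22369381101290429602/1845382 ≈ 7688.9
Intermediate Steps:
X = -903 (X = 43*(-21) = -903)
√((1/(-13408 + 1946) - X) + (-1824 + 1/(-5154 - 7243))*(-17227 - 15184)) = √((1/(-13408 + 1946) - 1*(-903)) + (-1824 + 1/(-5154 - 7243))*(-17227 - 15184)) = √((1/(-11462) + 903) + (-1824 + 1/(-12397))*(-32411)) = √((-1/11462 + 903) + (-1824 - 1/12397)*(-32411)) = √(10350185/11462 - 22612129/12397*(-32411)) = √(10350185/11462 + 732881713019/12397) = √(763674409624293/12917674) = 3*√22369381101290429602/1845382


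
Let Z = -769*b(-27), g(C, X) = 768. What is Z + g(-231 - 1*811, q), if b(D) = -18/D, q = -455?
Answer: 766/3 ≈ 255.33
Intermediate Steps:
Z = -1538/3 (Z = -(-13842)/(-27) = -(-13842)*(-1)/27 = -769*2/3 = -1538/3 ≈ -512.67)
Z + g(-231 - 1*811, q) = -1538/3 + 768 = 766/3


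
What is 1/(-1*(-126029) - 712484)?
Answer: -1/586455 ≈ -1.7052e-6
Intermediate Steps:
1/(-1*(-126029) - 712484) = 1/(126029 - 712484) = 1/(-586455) = -1/586455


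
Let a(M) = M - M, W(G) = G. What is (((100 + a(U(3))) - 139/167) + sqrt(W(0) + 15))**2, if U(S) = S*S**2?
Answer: 274685056/27889 + 33122*sqrt(15)/167 ≈ 10617.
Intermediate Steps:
U(S) = S**3
a(M) = 0
(((100 + a(U(3))) - 139/167) + sqrt(W(0) + 15))**2 = (((100 + 0) - 139/167) + sqrt(0 + 15))**2 = ((100 - 139*1/167) + sqrt(15))**2 = ((100 - 139/167) + sqrt(15))**2 = (16561/167 + sqrt(15))**2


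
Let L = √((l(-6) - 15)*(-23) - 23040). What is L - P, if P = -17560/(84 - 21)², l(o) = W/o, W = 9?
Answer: 17560/3969 + I*√90642/2 ≈ 4.4243 + 150.53*I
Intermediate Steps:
l(o) = 9/o
L = I*√90642/2 (L = √((9/(-6) - 15)*(-23) - 23040) = √((9*(-⅙) - 15)*(-23) - 23040) = √((-3/2 - 15)*(-23) - 23040) = √(-33/2*(-23) - 23040) = √(759/2 - 23040) = √(-45321/2) = I*√90642/2 ≈ 150.53*I)
P = -17560/3969 (P = -17560/(63²) = -17560/3969 ≈ -4.4243)
L - P = I*√90642/2 - 1*(-17560/3969) = I*√90642/2 + 17560/3969 = 17560/3969 + I*√90642/2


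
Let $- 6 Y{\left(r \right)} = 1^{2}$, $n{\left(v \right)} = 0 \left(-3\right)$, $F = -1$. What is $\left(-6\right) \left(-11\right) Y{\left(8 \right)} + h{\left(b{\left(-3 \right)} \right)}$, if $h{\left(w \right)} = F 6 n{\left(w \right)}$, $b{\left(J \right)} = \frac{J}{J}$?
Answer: $-11$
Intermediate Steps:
$n{\left(v \right)} = 0$
$b{\left(J \right)} = 1$
$h{\left(w \right)} = 0$ ($h{\left(w \right)} = \left(-1\right) 6 \cdot 0 = \left(-6\right) 0 = 0$)
$Y{\left(r \right)} = - \frac{1}{6}$ ($Y{\left(r \right)} = - \frac{1^{2}}{6} = \left(- \frac{1}{6}\right) 1 = - \frac{1}{6}$)
$\left(-6\right) \left(-11\right) Y{\left(8 \right)} + h{\left(b{\left(-3 \right)} \right)} = \left(-6\right) \left(-11\right) \left(- \frac{1}{6}\right) + 0 = 66 \left(- \frac{1}{6}\right) + 0 = -11 + 0 = -11$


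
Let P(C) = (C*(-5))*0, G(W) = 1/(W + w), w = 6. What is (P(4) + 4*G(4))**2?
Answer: 4/25 ≈ 0.16000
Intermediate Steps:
G(W) = 1/(6 + W) (G(W) = 1/(W + 6) = 1/(6 + W))
P(C) = 0 (P(C) = -5*C*0 = 0)
(P(4) + 4*G(4))**2 = (0 + 4/(6 + 4))**2 = (0 + 4/10)**2 = (0 + 4*(1/10))**2 = (0 + 2/5)**2 = (2/5)**2 = 4/25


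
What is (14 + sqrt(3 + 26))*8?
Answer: 112 + 8*sqrt(29) ≈ 155.08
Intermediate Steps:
(14 + sqrt(3 + 26))*8 = (14 + sqrt(29))*8 = 112 + 8*sqrt(29)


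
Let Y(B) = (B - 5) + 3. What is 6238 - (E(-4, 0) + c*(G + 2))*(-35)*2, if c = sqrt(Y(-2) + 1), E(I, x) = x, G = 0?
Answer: 6238 + 140*I*sqrt(3) ≈ 6238.0 + 242.49*I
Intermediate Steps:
Y(B) = -2 + B (Y(B) = (-5 + B) + 3 = -2 + B)
c = I*sqrt(3) (c = sqrt((-2 - 2) + 1) = sqrt(-4 + 1) = sqrt(-3) = I*sqrt(3) ≈ 1.732*I)
6238 - (E(-4, 0) + c*(G + 2))*(-35)*2 = 6238 - (0 + (I*sqrt(3))*(0 + 2))*(-35)*2 = 6238 - (0 + (I*sqrt(3))*2)*(-35)*2 = 6238 - (0 + 2*I*sqrt(3))*(-35)*2 = 6238 - (2*I*sqrt(3))*(-35)*2 = 6238 - (-70*I*sqrt(3))*2 = 6238 - (-140)*I*sqrt(3) = 6238 + 140*I*sqrt(3)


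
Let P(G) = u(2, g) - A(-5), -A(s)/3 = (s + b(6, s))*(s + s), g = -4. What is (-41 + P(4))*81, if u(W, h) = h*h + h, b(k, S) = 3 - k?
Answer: 17091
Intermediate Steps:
u(W, h) = h + h**2 (u(W, h) = h**2 + h = h + h**2)
A(s) = -6*s*(-3 + s) (A(s) = -3*(s + (3 - 1*6))*(s + s) = -3*(s + (3 - 6))*2*s = -3*(s - 3)*2*s = -3*(-3 + s)*2*s = -6*s*(-3 + s))
P(G) = 252 (P(G) = -4*(1 - 4) - 6*(-5)*(3 - 1*(-5)) = -4*(-3) - 6*(-5)*(3 + 5) = 12 - 6*(-5)*8 = 12 - 1*(-240) = 12 + 240 = 252)
(-41 + P(4))*81 = (-41 + 252)*81 = 211*81 = 17091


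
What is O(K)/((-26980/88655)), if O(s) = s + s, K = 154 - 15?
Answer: -2464609/2698 ≈ -913.50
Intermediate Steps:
K = 139
O(s) = 2*s
O(K)/((-26980/88655)) = (2*139)/((-26980/88655)) = 278/((-26980*1/88655)) = 278/(-5396/17731) = 278*(-17731/5396) = -2464609/2698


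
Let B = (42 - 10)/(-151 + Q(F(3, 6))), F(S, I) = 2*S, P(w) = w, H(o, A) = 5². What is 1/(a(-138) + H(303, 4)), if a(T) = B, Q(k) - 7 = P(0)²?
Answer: 9/223 ≈ 0.040359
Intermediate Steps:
H(o, A) = 25
Q(k) = 7 (Q(k) = 7 + 0² = 7 + 0 = 7)
B = -2/9 (B = (42 - 10)/(-151 + 7) = 32/(-144) = 32*(-1/144) = -2/9 ≈ -0.22222)
a(T) = -2/9
1/(a(-138) + H(303, 4)) = 1/(-2/9 + 25) = 1/(223/9) = 9/223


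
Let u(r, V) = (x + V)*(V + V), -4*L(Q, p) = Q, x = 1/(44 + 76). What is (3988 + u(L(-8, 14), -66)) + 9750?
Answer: 224489/10 ≈ 22449.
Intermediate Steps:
x = 1/120 ≈ 0.0083333
L(Q, p) = -Q/4
u(r, V) = 2*V*(1/120 + V) (u(r, V) = (1/120 + V)*(V + V) = (1/120 + V)*(2*V) = 2*V*(1/120 + V))
(3988 + u(L(-8, 14), -66)) + 9750 = (3988 + (1/60)*(-66)*(1 + 120*(-66))) + 9750 = (3988 + (1/60)*(-66)*(1 - 7920)) + 9750 = (3988 + (1/60)*(-66)*(-7919)) + 9750 = (3988 + 87109/10) + 9750 = 126989/10 + 9750 = 224489/10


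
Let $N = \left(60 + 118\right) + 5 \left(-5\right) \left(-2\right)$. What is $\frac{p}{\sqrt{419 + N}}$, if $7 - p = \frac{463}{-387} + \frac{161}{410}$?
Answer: $\frac{1238213 \sqrt{647}}{102659490} \approx 0.3068$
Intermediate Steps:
$p = \frac{1238213}{158670}$ ($p = 7 - \left(\frac{463}{-387} + \frac{161}{410}\right) = 7 - \left(463 \left(- \frac{1}{387}\right) + 161 \cdot \frac{1}{410}\right) = 7 - \left(- \frac{463}{387} + \frac{161}{410}\right) = 7 - - \frac{127523}{158670} = 7 + \frac{127523}{158670} = \frac{1238213}{158670} \approx 7.8037$)
$N = 228$ ($N = 178 - -50 = 178 + 50 = 228$)
$\frac{p}{\sqrt{419 + N}} = \frac{1238213}{158670 \sqrt{419 + 228}} = \frac{1238213}{158670 \sqrt{647}} = \frac{1238213 \frac{\sqrt{647}}{647}}{158670} = \frac{1238213 \sqrt{647}}{102659490}$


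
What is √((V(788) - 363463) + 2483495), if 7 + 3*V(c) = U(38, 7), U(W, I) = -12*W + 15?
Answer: 4*√1192434/3 ≈ 1456.0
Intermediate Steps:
U(W, I) = 15 - 12*W
V(c) = -448/3 (V(c) = -7/3 + (15 - 12*38)/3 = -7/3 + (15 - 456)/3 = -7/3 + (⅓)*(-441) = -7/3 - 147 = -448/3)
√((V(788) - 363463) + 2483495) = √((-448/3 - 363463) + 2483495) = √(-1090837/3 + 2483495) = √(6359648/3) = 4*√1192434/3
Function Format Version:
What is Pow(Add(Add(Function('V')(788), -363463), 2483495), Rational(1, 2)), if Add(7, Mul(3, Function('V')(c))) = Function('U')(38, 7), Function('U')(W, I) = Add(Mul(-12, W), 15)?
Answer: Mul(Rational(4, 3), Pow(1192434, Rational(1, 2))) ≈ 1456.0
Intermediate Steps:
Function('U')(W, I) = Add(15, Mul(-12, W))
Function('V')(c) = Rational(-448, 3) (Function('V')(c) = Add(Rational(-7, 3), Mul(Rational(1, 3), Add(15, Mul(-12, 38)))) = Add(Rational(-7, 3), Mul(Rational(1, 3), Add(15, -456))) = Add(Rational(-7, 3), Mul(Rational(1, 3), -441)) = Add(Rational(-7, 3), -147) = Rational(-448, 3))
Pow(Add(Add(Function('V')(788), -363463), 2483495), Rational(1, 2)) = Pow(Add(Add(Rational(-448, 3), -363463), 2483495), Rational(1, 2)) = Pow(Add(Rational(-1090837, 3), 2483495), Rational(1, 2)) = Pow(Rational(6359648, 3), Rational(1, 2)) = Mul(Rational(4, 3), Pow(1192434, Rational(1, 2)))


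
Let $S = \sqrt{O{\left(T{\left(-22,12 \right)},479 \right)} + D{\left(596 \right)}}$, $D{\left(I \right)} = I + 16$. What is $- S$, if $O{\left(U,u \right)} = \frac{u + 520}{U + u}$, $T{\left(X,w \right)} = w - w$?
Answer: $- \frac{21 \sqrt{319493}}{479} \approx -24.781$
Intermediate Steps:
$T{\left(X,w \right)} = 0$
$O{\left(U,u \right)} = \frac{520 + u}{U + u}$
$D{\left(I \right)} = 16 + I$
$S = \frac{21 \sqrt{319493}}{479}$ ($S = \sqrt{\frac{520 + 479}{0 + 479} + \left(16 + 596\right)} = \sqrt{\frac{1}{479} \cdot 999 + 612} = \sqrt{\frac{999}{479} + 612} = \sqrt{\frac{294147}{479}} = \frac{21 \sqrt{319493}}{479} \approx 24.781$)
$- S = - \frac{21 \sqrt{319493}}{479}$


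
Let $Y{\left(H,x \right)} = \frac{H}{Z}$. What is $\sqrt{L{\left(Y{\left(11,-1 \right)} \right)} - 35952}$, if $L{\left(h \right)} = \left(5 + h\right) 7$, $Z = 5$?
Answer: $\frac{2 i \sqrt{224385}}{5} \approx 189.48 i$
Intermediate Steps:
$Y{\left(H,x \right)} = \frac{H}{5}$
$L{\left(h \right)} = 35 + 7 h$
$\sqrt{L{\left(Y{\left(11,-1 \right)} \right)} - 35952} = \sqrt{\left(35 + 7 \cdot \frac{1}{5} \cdot 11\right) - 35952} = \sqrt{\left(35 + 7 \cdot \frac{11}{5}\right) - 35952} = \sqrt{\left(35 + \frac{77}{5}\right) - 35952} = \sqrt{\frac{252}{5} - 35952} = \sqrt{- \frac{179508}{5}} = \frac{2 i \sqrt{224385}}{5}$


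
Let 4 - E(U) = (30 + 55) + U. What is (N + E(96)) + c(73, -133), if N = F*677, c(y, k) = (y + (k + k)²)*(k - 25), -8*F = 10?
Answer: -44768021/4 ≈ -1.1192e+7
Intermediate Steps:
E(U) = -81 - U (E(U) = 4 - ((30 + 55) + U) = 4 - (85 + U) = 4 + (-85 - U) = -81 - U)
F = -5/4 (F = -⅛*10 = -5/4 ≈ -1.2500)
c(y, k) = (-25 + k)*(y + 4*k²) (c(y, k) = (y + (2*k)²)*(-25 + k) = (y + 4*k²)*(-25 + k) = (-25 + k)*(y + 4*k²))
N = -3385/4 (N = -5/4*677 = -3385/4 ≈ -846.25)
(N + E(96)) + c(73, -133) = (-3385/4 + (-81 - 1*96)) + (-100*(-133)² - 25*73 + 4*(-133)³ - 133*73) = (-3385/4 + (-81 - 96)) + (-100*17689 - 1825 + 4*(-2352637) - 9709) = (-3385/4 - 177) + (-1768900 - 1825 - 9410548 - 9709) = -4093/4 - 11190982 = -44768021/4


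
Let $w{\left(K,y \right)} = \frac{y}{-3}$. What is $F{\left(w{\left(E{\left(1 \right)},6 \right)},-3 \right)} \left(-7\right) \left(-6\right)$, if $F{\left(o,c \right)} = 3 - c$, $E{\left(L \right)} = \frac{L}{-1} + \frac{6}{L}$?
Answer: $252$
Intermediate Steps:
$E{\left(L \right)} = - L + \frac{6}{L}$ ($E{\left(L \right)} = L \left(-1\right) + \frac{6}{L} = - L + \frac{6}{L}$)
$w{\left(K,y \right)} = - \frac{y}{3}$ ($w{\left(K,y \right)} = y \left(- \frac{1}{3}\right) = - \frac{y}{3}$)
$F{\left(w{\left(E{\left(1 \right)},6 \right)},-3 \right)} \left(-7\right) \left(-6\right) = \left(3 - -3\right) \left(-7\right) \left(-6\right) = \left(3 + 3\right) \left(-7\right) \left(-6\right) = 6 \left(-7\right) \left(-6\right) = \left(-42\right) \left(-6\right) = 252$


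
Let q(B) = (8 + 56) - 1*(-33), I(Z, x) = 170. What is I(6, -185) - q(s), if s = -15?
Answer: 73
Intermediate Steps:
q(B) = 97 (q(B) = 64 + 33 = 97)
I(6, -185) - q(s) = 170 - 1*97 = 170 - 97 = 73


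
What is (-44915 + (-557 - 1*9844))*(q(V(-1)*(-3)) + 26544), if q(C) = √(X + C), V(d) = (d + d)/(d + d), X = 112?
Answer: -1468307904 - 55316*√109 ≈ -1.4689e+9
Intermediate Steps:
V(d) = 1 (V(d) = (2*d)/((2*d)) = (2*d)*(1/(2*d)) = 1)
q(C) = √(112 + C)
(-44915 + (-557 - 1*9844))*(q(V(-1)*(-3)) + 26544) = (-44915 + (-557 - 1*9844))*(√(112 + 1*(-3)) + 26544) = (-44915 + (-557 - 9844))*(√(112 - 3) + 26544) = (-44915 - 10401)*(√109 + 26544) = -55316*(26544 + √109) = -1468307904 - 55316*√109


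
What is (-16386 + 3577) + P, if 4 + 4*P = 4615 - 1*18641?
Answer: -32633/2 ≈ -16317.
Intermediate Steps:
P = -7015/2 (P = -1 + (4615 - 1*18641)/4 = -1 + (4615 - 18641)/4 = -1 + (1/4)*(-14026) = -1 - 7013/2 = -7015/2 ≈ -3507.5)
(-16386 + 3577) + P = (-16386 + 3577) - 7015/2 = -12809 - 7015/2 = -32633/2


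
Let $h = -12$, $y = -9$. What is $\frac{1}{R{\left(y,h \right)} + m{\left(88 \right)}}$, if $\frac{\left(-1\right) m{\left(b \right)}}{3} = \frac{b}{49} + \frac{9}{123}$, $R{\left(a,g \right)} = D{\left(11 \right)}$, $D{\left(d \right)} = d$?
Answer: $\frac{2009}{10834} \approx 0.18543$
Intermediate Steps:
$R{\left(a,g \right)} = 11$
$m{\left(b \right)} = - \frac{9}{41} - \frac{3 b}{49}$ ($m{\left(b \right)} = - 3 \left(\frac{b}{49} + \frac{9}{123}\right) = - 3 \left(b \frac{1}{49} + 9 \cdot \frac{1}{123}\right) = - 3 \left(\frac{b}{49} + \frac{3}{41}\right) = - 3 \left(\frac{3}{41} + \frac{b}{49}\right) = - \frac{9}{41} - \frac{3 b}{49}$)
$\frac{1}{R{\left(y,h \right)} + m{\left(88 \right)}} = \frac{1}{11 - \frac{11265}{2009}} = \frac{1}{\frac{10834}{2009}} = \frac{2009}{10834}$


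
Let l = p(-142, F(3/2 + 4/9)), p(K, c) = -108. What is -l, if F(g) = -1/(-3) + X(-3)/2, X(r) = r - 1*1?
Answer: 108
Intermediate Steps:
X(r) = -1 + r (X(r) = r - 1 = -1 + r)
F(g) = -5/3 (F(g) = -1/(-3) + (-1 - 3)/2 = -1*(-1/3) - 4*1/2 = 1/3 - 2 = -5/3)
l = -108
-l = -1*(-108) = 108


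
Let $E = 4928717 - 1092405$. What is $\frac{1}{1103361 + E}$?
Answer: $\frac{1}{4939673} \approx 2.0244 \cdot 10^{-7}$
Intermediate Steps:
$E = 3836312$ ($E = 4928717 - 1092405 = 3836312$)
$\frac{1}{1103361 + E} = \frac{1}{1103361 + 3836312} = \frac{1}{4939673}$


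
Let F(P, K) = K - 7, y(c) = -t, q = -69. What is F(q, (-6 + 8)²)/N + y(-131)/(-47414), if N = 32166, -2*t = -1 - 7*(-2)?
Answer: -117107/508372908 ≈ -0.00023036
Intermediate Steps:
t = -13/2 (t = -(-1 - 7*(-2))/2 = -(-1 + 14)/2 = -½*13 = -13/2 ≈ -6.5000)
y(c) = 13/2 (y(c) = -1*(-13/2) = 13/2)
F(P, K) = -7 + K
F(q, (-6 + 8)²)/N + y(-131)/(-47414) = (-7 + (-6 + 8)²)/32166 + (13/2)/(-47414) = (-7 + 2²)*(1/32166) + (13/2)*(-1/47414) = (-7 + 4)*(1/32166) - 13/94828 = -3*1/32166 - 13/94828 = -1/10722 - 13/94828 = -117107/508372908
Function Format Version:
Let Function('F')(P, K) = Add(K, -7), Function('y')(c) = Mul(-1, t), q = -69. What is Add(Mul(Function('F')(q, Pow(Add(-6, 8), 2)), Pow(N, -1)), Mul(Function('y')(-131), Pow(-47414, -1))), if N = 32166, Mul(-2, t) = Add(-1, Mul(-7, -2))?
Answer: Rational(-117107, 508372908) ≈ -0.00023036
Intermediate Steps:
t = Rational(-13, 2) (t = Mul(Rational(-1, 2), Add(-1, Mul(-7, -2))) = Mul(Rational(-1, 2), Add(-1, 14)) = Mul(Rational(-1, 2), 13) = Rational(-13, 2) ≈ -6.5000)
Function('y')(c) = Rational(13, 2) (Function('y')(c) = Mul(-1, Rational(-13, 2)) = Rational(13, 2))
Function('F')(P, K) = Add(-7, K)
Add(Mul(Function('F')(q, Pow(Add(-6, 8), 2)), Pow(N, -1)), Mul(Function('y')(-131), Pow(-47414, -1))) = Add(Mul(Add(-7, Pow(Add(-6, 8), 2)), Pow(32166, -1)), Mul(Rational(13, 2), Pow(-47414, -1))) = Add(Mul(Add(-7, Pow(2, 2)), Rational(1, 32166)), Mul(Rational(13, 2), Rational(-1, 47414))) = Add(Mul(Add(-7, 4), Rational(1, 32166)), Rational(-13, 94828)) = Add(Mul(-3, Rational(1, 32166)), Rational(-13, 94828)) = Add(Rational(-1, 10722), Rational(-13, 94828)) = Rational(-117107, 508372908)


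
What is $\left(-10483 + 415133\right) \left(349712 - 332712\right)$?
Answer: $6879050000$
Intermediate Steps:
$\left(-10483 + 415133\right) \left(349712 - 332712\right) = 404650 \cdot 17000 = 6879050000$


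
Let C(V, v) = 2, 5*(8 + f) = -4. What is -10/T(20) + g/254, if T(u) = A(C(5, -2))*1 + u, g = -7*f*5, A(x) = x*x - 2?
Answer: 1059/1397 ≈ 0.75805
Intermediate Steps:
f = -44/5 (f = -8 + (1/5)*(-4) = -8 - 4/5 = -44/5 ≈ -8.8000)
A(x) = -2 + x**2 (A(x) = x**2 - 2 = -2 + x**2)
g = 308 (g = -7*(-44/5)*5 = (308/5)*5 = 308)
T(u) = 2 + u (T(u) = (-2 + 2**2)*1 + u = (-2 + 4)*1 + u = 2*1 + u = 2 + u)
-10/T(20) + g/254 = -10/(2 + 20) + 308/254 = -10/22 + 308*(1/254) = -10*1/22 + 154/127 = -5/11 + 154/127 = 1059/1397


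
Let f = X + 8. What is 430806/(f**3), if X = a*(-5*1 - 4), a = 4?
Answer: -215403/10976 ≈ -19.625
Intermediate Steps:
X = -36 (X = 4*(-5*1 - 4) = 4*(-5 - 4) = 4*(-9) = -36)
f = -28 (f = -36 + 8 = -28)
430806/(f**3) = 430806/((-28)**3) = 430806/(-21952) = 430806*(-1/21952) = -215403/10976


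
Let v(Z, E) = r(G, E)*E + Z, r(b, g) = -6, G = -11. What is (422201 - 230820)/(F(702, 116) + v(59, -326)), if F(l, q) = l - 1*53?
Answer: 191381/2664 ≈ 71.840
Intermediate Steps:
F(l, q) = -53 + l (F(l, q) = l - 53 = -53 + l)
v(Z, E) = Z - 6*E (v(Z, E) = -6*E + Z = Z - 6*E)
(422201 - 230820)/(F(702, 116) + v(59, -326)) = (422201 - 230820)/((-53 + 702) + (59 - 6*(-326))) = 191381/(649 + (59 + 1956)) = 191381/(649 + 2015) = 191381/2664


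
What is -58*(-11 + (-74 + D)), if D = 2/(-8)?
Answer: 9889/2 ≈ 4944.5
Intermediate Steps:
D = -¼ (D = 2*(-⅛) = -¼ ≈ -0.25000)
-58*(-11 + (-74 + D)) = -58*(-11 + (-74 - ¼)) = -58*(-11 - 297/4) = -58*(-341/4) = 9889/2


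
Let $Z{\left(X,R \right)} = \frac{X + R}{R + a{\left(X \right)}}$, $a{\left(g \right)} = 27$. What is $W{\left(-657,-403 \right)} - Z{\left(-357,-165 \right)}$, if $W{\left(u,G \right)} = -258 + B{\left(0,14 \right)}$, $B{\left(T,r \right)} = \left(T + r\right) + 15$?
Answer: $- \frac{5354}{23} \approx -232.78$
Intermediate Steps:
$B{\left(T,r \right)} = 15 + T + r$
$Z{\left(X,R \right)} = \frac{R + X}{27 + R}$ ($Z{\left(X,R \right)} = \frac{X + R}{R + 27} = \frac{R + X}{27 + R}$)
$W{\left(u,G \right)} = -229$ ($W{\left(u,G \right)} = -258 + \left(15 + 0 + 14\right) = -258 + 29 = -229$)
$W{\left(-657,-403 \right)} - Z{\left(-357,-165 \right)} = -229 - \frac{-165 - 357}{27 - 165} = -229 - \frac{1}{-138} \left(-522\right) = -229 - \left(- \frac{1}{138}\right) \left(-522\right) = -229 - \frac{87}{23} = - \frac{5354}{23}$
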